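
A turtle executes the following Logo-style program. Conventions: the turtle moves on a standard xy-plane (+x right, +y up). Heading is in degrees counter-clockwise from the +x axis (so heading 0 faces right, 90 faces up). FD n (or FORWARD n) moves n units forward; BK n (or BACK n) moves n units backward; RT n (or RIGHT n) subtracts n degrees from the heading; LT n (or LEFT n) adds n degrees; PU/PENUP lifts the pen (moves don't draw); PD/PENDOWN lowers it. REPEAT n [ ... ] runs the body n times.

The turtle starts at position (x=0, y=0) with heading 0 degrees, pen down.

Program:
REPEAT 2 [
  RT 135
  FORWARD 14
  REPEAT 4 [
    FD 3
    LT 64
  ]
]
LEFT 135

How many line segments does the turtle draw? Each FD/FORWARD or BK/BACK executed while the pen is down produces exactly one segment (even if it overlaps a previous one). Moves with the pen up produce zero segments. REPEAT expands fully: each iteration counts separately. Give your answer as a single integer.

Answer: 10

Derivation:
Executing turtle program step by step:
Start: pos=(0,0), heading=0, pen down
REPEAT 2 [
  -- iteration 1/2 --
  RT 135: heading 0 -> 225
  FD 14: (0,0) -> (-9.899,-9.899) [heading=225, draw]
  REPEAT 4 [
    -- iteration 1/4 --
    FD 3: (-9.899,-9.899) -> (-12.021,-12.021) [heading=225, draw]
    LT 64: heading 225 -> 289
    -- iteration 2/4 --
    FD 3: (-12.021,-12.021) -> (-11.044,-14.857) [heading=289, draw]
    LT 64: heading 289 -> 353
    -- iteration 3/4 --
    FD 3: (-11.044,-14.857) -> (-8.066,-15.223) [heading=353, draw]
    LT 64: heading 353 -> 57
    -- iteration 4/4 --
    FD 3: (-8.066,-15.223) -> (-6.433,-12.707) [heading=57, draw]
    LT 64: heading 57 -> 121
  ]
  -- iteration 2/2 --
  RT 135: heading 121 -> 346
  FD 14: (-6.433,-12.707) -> (7.152,-16.094) [heading=346, draw]
  REPEAT 4 [
    -- iteration 1/4 --
    FD 3: (7.152,-16.094) -> (10.062,-16.82) [heading=346, draw]
    LT 64: heading 346 -> 50
    -- iteration 2/4 --
    FD 3: (10.062,-16.82) -> (11.991,-14.522) [heading=50, draw]
    LT 64: heading 50 -> 114
    -- iteration 3/4 --
    FD 3: (11.991,-14.522) -> (10.771,-11.781) [heading=114, draw]
    LT 64: heading 114 -> 178
    -- iteration 4/4 --
    FD 3: (10.771,-11.781) -> (7.772,-11.676) [heading=178, draw]
    LT 64: heading 178 -> 242
  ]
]
LT 135: heading 242 -> 17
Final: pos=(7.772,-11.676), heading=17, 10 segment(s) drawn
Segments drawn: 10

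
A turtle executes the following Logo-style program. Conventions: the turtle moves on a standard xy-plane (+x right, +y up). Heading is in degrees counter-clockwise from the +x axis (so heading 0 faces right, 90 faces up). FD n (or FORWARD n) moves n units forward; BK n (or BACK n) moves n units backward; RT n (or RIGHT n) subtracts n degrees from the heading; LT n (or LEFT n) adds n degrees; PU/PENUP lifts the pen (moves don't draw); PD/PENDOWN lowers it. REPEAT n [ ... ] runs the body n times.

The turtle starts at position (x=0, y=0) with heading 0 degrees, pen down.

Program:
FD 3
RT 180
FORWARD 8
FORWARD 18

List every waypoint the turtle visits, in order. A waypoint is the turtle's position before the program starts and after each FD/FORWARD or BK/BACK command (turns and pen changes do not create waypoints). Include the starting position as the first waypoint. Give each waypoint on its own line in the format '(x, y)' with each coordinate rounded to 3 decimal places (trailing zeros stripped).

Answer: (0, 0)
(3, 0)
(-5, 0)
(-23, 0)

Derivation:
Executing turtle program step by step:
Start: pos=(0,0), heading=0, pen down
FD 3: (0,0) -> (3,0) [heading=0, draw]
RT 180: heading 0 -> 180
FD 8: (3,0) -> (-5,0) [heading=180, draw]
FD 18: (-5,0) -> (-23,0) [heading=180, draw]
Final: pos=(-23,0), heading=180, 3 segment(s) drawn
Waypoints (4 total):
(0, 0)
(3, 0)
(-5, 0)
(-23, 0)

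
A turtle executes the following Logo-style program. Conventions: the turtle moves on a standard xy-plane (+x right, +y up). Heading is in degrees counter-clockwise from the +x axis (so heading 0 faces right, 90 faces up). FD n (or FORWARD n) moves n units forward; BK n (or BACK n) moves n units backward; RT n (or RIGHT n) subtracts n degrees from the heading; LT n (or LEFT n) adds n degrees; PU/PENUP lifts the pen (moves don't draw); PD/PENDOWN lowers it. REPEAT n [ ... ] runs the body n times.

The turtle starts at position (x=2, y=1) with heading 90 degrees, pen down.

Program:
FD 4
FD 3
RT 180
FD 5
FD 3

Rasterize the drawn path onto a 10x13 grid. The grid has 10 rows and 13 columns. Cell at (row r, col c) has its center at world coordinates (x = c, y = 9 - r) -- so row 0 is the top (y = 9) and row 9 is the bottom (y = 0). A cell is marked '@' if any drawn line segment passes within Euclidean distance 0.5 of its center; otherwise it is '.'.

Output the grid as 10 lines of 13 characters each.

Segment 0: (2,1) -> (2,5)
Segment 1: (2,5) -> (2,8)
Segment 2: (2,8) -> (2,3)
Segment 3: (2,3) -> (2,0)

Answer: .............
..@..........
..@..........
..@..........
..@..........
..@..........
..@..........
..@..........
..@..........
..@..........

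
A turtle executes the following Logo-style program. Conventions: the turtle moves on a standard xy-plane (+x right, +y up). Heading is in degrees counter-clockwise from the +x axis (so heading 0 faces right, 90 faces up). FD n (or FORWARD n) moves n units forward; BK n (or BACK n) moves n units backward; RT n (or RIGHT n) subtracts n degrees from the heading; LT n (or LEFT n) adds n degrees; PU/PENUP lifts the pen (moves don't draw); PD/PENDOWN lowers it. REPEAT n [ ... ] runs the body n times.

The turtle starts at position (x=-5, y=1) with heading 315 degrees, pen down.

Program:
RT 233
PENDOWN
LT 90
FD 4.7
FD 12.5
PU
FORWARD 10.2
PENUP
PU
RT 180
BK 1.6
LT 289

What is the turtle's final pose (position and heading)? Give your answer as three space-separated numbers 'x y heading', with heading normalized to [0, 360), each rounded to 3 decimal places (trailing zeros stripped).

Executing turtle program step by step:
Start: pos=(-5,1), heading=315, pen down
RT 233: heading 315 -> 82
PD: pen down
LT 90: heading 82 -> 172
FD 4.7: (-5,1) -> (-9.654,1.654) [heading=172, draw]
FD 12.5: (-9.654,1.654) -> (-22.033,3.394) [heading=172, draw]
PU: pen up
FD 10.2: (-22.033,3.394) -> (-32.133,4.813) [heading=172, move]
PU: pen up
PU: pen up
RT 180: heading 172 -> 352
BK 1.6: (-32.133,4.813) -> (-33.718,5.036) [heading=352, move]
LT 289: heading 352 -> 281
Final: pos=(-33.718,5.036), heading=281, 2 segment(s) drawn

Answer: -33.718 5.036 281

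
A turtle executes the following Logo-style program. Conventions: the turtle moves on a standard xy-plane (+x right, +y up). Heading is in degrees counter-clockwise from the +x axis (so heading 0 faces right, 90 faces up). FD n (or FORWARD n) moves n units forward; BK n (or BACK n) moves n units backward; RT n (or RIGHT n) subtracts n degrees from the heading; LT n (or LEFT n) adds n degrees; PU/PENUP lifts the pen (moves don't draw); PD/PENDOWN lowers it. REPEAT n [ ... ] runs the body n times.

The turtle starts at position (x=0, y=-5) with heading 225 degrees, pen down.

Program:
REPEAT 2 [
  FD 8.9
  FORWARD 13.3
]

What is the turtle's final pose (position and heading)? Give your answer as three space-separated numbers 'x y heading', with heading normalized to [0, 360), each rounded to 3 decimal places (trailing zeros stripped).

Executing turtle program step by step:
Start: pos=(0,-5), heading=225, pen down
REPEAT 2 [
  -- iteration 1/2 --
  FD 8.9: (0,-5) -> (-6.293,-11.293) [heading=225, draw]
  FD 13.3: (-6.293,-11.293) -> (-15.698,-20.698) [heading=225, draw]
  -- iteration 2/2 --
  FD 8.9: (-15.698,-20.698) -> (-21.991,-26.991) [heading=225, draw]
  FD 13.3: (-21.991,-26.991) -> (-31.396,-36.396) [heading=225, draw]
]
Final: pos=(-31.396,-36.396), heading=225, 4 segment(s) drawn

Answer: -31.396 -36.396 225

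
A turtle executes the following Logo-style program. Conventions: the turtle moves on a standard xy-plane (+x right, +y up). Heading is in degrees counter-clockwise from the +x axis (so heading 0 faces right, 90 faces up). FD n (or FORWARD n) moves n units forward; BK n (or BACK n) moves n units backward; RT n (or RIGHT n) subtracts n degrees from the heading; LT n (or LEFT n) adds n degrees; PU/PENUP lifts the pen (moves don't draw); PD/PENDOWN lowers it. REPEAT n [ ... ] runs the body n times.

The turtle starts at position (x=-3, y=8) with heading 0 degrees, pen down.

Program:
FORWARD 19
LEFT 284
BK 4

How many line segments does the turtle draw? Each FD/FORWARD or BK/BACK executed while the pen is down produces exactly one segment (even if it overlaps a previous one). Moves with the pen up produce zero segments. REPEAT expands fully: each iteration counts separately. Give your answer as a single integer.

Answer: 2

Derivation:
Executing turtle program step by step:
Start: pos=(-3,8), heading=0, pen down
FD 19: (-3,8) -> (16,8) [heading=0, draw]
LT 284: heading 0 -> 284
BK 4: (16,8) -> (15.032,11.881) [heading=284, draw]
Final: pos=(15.032,11.881), heading=284, 2 segment(s) drawn
Segments drawn: 2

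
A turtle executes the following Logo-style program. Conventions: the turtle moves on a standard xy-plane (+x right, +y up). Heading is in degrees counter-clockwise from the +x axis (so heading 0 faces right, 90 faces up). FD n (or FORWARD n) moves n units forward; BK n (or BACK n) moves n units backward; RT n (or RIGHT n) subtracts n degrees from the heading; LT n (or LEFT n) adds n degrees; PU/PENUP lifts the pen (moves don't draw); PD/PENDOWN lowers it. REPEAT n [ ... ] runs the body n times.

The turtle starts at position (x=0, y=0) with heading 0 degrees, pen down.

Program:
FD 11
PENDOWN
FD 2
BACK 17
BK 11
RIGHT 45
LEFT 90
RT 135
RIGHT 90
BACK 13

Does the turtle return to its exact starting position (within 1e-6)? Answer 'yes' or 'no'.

Answer: no

Derivation:
Executing turtle program step by step:
Start: pos=(0,0), heading=0, pen down
FD 11: (0,0) -> (11,0) [heading=0, draw]
PD: pen down
FD 2: (11,0) -> (13,0) [heading=0, draw]
BK 17: (13,0) -> (-4,0) [heading=0, draw]
BK 11: (-4,0) -> (-15,0) [heading=0, draw]
RT 45: heading 0 -> 315
LT 90: heading 315 -> 45
RT 135: heading 45 -> 270
RT 90: heading 270 -> 180
BK 13: (-15,0) -> (-2,0) [heading=180, draw]
Final: pos=(-2,0), heading=180, 5 segment(s) drawn

Start position: (0, 0)
Final position: (-2, 0)
Distance = 2; >= 1e-6 -> NOT closed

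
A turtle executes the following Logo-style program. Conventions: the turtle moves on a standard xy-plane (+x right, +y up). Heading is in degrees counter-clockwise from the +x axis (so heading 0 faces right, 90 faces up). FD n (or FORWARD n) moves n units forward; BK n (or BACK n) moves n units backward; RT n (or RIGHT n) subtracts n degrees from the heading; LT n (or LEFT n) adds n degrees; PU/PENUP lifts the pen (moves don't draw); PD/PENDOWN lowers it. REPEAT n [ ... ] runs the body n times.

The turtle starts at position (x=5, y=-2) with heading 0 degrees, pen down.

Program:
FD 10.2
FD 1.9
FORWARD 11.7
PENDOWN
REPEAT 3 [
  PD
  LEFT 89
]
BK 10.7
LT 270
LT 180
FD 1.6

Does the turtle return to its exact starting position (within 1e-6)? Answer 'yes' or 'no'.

Answer: no

Derivation:
Executing turtle program step by step:
Start: pos=(5,-2), heading=0, pen down
FD 10.2: (5,-2) -> (15.2,-2) [heading=0, draw]
FD 1.9: (15.2,-2) -> (17.1,-2) [heading=0, draw]
FD 11.7: (17.1,-2) -> (28.8,-2) [heading=0, draw]
PD: pen down
REPEAT 3 [
  -- iteration 1/3 --
  PD: pen down
  LT 89: heading 0 -> 89
  -- iteration 2/3 --
  PD: pen down
  LT 89: heading 89 -> 178
  -- iteration 3/3 --
  PD: pen down
  LT 89: heading 178 -> 267
]
BK 10.7: (28.8,-2) -> (29.36,8.685) [heading=267, draw]
LT 270: heading 267 -> 177
LT 180: heading 177 -> 357
FD 1.6: (29.36,8.685) -> (30.958,8.602) [heading=357, draw]
Final: pos=(30.958,8.602), heading=357, 5 segment(s) drawn

Start position: (5, -2)
Final position: (30.958, 8.602)
Distance = 28.039; >= 1e-6 -> NOT closed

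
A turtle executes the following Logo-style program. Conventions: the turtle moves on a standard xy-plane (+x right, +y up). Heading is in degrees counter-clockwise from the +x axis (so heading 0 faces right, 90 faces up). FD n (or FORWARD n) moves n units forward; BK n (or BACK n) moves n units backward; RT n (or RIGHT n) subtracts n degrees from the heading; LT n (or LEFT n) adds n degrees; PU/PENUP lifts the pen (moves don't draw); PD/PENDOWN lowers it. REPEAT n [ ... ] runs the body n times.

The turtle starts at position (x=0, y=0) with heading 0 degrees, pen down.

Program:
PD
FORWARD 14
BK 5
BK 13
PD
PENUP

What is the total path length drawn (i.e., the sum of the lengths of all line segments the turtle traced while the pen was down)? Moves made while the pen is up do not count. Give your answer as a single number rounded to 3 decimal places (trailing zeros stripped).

Answer: 32

Derivation:
Executing turtle program step by step:
Start: pos=(0,0), heading=0, pen down
PD: pen down
FD 14: (0,0) -> (14,0) [heading=0, draw]
BK 5: (14,0) -> (9,0) [heading=0, draw]
BK 13: (9,0) -> (-4,0) [heading=0, draw]
PD: pen down
PU: pen up
Final: pos=(-4,0), heading=0, 3 segment(s) drawn

Segment lengths:
  seg 1: (0,0) -> (14,0), length = 14
  seg 2: (14,0) -> (9,0), length = 5
  seg 3: (9,0) -> (-4,0), length = 13
Total = 32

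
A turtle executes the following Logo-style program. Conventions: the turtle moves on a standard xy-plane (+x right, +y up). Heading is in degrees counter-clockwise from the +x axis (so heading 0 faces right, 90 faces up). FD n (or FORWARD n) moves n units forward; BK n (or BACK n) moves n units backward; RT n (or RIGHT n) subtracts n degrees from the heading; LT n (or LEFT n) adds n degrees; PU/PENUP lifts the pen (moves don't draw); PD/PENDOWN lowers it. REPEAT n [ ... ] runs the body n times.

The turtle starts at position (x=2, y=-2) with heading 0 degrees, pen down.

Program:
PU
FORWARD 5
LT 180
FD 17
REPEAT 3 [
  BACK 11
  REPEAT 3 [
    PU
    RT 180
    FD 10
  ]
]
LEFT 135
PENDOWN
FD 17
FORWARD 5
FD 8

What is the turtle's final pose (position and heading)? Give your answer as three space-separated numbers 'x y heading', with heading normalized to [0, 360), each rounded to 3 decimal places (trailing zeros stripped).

Answer: -10.213 19.213 135

Derivation:
Executing turtle program step by step:
Start: pos=(2,-2), heading=0, pen down
PU: pen up
FD 5: (2,-2) -> (7,-2) [heading=0, move]
LT 180: heading 0 -> 180
FD 17: (7,-2) -> (-10,-2) [heading=180, move]
REPEAT 3 [
  -- iteration 1/3 --
  BK 11: (-10,-2) -> (1,-2) [heading=180, move]
  REPEAT 3 [
    -- iteration 1/3 --
    PU: pen up
    RT 180: heading 180 -> 0
    FD 10: (1,-2) -> (11,-2) [heading=0, move]
    -- iteration 2/3 --
    PU: pen up
    RT 180: heading 0 -> 180
    FD 10: (11,-2) -> (1,-2) [heading=180, move]
    -- iteration 3/3 --
    PU: pen up
    RT 180: heading 180 -> 0
    FD 10: (1,-2) -> (11,-2) [heading=0, move]
  ]
  -- iteration 2/3 --
  BK 11: (11,-2) -> (0,-2) [heading=0, move]
  REPEAT 3 [
    -- iteration 1/3 --
    PU: pen up
    RT 180: heading 0 -> 180
    FD 10: (0,-2) -> (-10,-2) [heading=180, move]
    -- iteration 2/3 --
    PU: pen up
    RT 180: heading 180 -> 0
    FD 10: (-10,-2) -> (0,-2) [heading=0, move]
    -- iteration 3/3 --
    PU: pen up
    RT 180: heading 0 -> 180
    FD 10: (0,-2) -> (-10,-2) [heading=180, move]
  ]
  -- iteration 3/3 --
  BK 11: (-10,-2) -> (1,-2) [heading=180, move]
  REPEAT 3 [
    -- iteration 1/3 --
    PU: pen up
    RT 180: heading 180 -> 0
    FD 10: (1,-2) -> (11,-2) [heading=0, move]
    -- iteration 2/3 --
    PU: pen up
    RT 180: heading 0 -> 180
    FD 10: (11,-2) -> (1,-2) [heading=180, move]
    -- iteration 3/3 --
    PU: pen up
    RT 180: heading 180 -> 0
    FD 10: (1,-2) -> (11,-2) [heading=0, move]
  ]
]
LT 135: heading 0 -> 135
PD: pen down
FD 17: (11,-2) -> (-1.021,10.021) [heading=135, draw]
FD 5: (-1.021,10.021) -> (-4.556,13.556) [heading=135, draw]
FD 8: (-4.556,13.556) -> (-10.213,19.213) [heading=135, draw]
Final: pos=(-10.213,19.213), heading=135, 3 segment(s) drawn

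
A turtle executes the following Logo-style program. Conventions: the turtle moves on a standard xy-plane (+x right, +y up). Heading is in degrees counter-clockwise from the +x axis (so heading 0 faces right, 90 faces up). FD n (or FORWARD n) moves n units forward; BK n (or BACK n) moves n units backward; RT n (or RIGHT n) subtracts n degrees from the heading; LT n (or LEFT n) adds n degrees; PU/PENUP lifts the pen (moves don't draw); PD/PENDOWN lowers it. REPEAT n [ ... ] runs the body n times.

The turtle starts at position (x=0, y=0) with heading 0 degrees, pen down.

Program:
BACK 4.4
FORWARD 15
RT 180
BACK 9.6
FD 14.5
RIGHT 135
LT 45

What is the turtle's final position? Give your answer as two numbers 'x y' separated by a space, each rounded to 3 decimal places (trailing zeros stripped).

Answer: 5.7 0

Derivation:
Executing turtle program step by step:
Start: pos=(0,0), heading=0, pen down
BK 4.4: (0,0) -> (-4.4,0) [heading=0, draw]
FD 15: (-4.4,0) -> (10.6,0) [heading=0, draw]
RT 180: heading 0 -> 180
BK 9.6: (10.6,0) -> (20.2,0) [heading=180, draw]
FD 14.5: (20.2,0) -> (5.7,0) [heading=180, draw]
RT 135: heading 180 -> 45
LT 45: heading 45 -> 90
Final: pos=(5.7,0), heading=90, 4 segment(s) drawn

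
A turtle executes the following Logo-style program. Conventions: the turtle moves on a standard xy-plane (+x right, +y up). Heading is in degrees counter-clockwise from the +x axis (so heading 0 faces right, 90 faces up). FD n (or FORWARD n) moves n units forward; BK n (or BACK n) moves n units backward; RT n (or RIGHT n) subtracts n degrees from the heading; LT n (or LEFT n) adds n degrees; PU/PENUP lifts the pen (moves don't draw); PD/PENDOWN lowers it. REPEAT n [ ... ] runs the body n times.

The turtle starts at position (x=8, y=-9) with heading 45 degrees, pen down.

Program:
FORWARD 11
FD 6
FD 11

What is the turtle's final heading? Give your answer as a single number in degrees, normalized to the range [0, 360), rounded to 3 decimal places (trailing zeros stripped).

Answer: 45

Derivation:
Executing turtle program step by step:
Start: pos=(8,-9), heading=45, pen down
FD 11: (8,-9) -> (15.778,-1.222) [heading=45, draw]
FD 6: (15.778,-1.222) -> (20.021,3.021) [heading=45, draw]
FD 11: (20.021,3.021) -> (27.799,10.799) [heading=45, draw]
Final: pos=(27.799,10.799), heading=45, 3 segment(s) drawn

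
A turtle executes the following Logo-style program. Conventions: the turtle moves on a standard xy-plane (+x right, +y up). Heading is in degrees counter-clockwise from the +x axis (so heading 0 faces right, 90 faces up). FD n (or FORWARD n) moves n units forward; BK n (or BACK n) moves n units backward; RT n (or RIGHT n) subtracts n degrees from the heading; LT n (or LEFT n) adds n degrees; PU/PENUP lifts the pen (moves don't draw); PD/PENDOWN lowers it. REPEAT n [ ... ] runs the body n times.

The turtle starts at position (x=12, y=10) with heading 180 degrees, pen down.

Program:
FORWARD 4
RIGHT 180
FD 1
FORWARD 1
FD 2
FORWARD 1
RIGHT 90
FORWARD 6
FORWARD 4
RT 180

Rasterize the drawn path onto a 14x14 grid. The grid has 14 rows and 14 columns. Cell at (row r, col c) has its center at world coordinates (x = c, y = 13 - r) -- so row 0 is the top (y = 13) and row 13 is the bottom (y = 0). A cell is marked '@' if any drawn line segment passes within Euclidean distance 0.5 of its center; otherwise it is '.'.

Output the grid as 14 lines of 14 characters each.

Answer: ..............
..............
..............
........@@@@@@
.............@
.............@
.............@
.............@
.............@
.............@
.............@
.............@
.............@
.............@

Derivation:
Segment 0: (12,10) -> (8,10)
Segment 1: (8,10) -> (9,10)
Segment 2: (9,10) -> (10,10)
Segment 3: (10,10) -> (12,10)
Segment 4: (12,10) -> (13,10)
Segment 5: (13,10) -> (13,4)
Segment 6: (13,4) -> (13,0)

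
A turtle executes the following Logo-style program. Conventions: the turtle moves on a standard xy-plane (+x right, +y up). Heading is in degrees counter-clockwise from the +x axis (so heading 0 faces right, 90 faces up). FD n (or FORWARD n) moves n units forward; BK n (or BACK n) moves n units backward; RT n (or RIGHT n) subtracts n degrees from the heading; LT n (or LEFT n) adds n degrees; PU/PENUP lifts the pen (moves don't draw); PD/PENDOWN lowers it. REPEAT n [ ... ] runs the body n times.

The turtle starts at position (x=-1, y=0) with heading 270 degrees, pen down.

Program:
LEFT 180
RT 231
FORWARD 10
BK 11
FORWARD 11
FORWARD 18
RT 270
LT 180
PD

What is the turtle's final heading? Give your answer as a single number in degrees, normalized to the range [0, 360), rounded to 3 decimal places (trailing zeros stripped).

Executing turtle program step by step:
Start: pos=(-1,0), heading=270, pen down
LT 180: heading 270 -> 90
RT 231: heading 90 -> 219
FD 10: (-1,0) -> (-8.771,-6.293) [heading=219, draw]
BK 11: (-8.771,-6.293) -> (-0.223,0.629) [heading=219, draw]
FD 11: (-0.223,0.629) -> (-8.771,-6.293) [heading=219, draw]
FD 18: (-8.771,-6.293) -> (-22.76,-17.621) [heading=219, draw]
RT 270: heading 219 -> 309
LT 180: heading 309 -> 129
PD: pen down
Final: pos=(-22.76,-17.621), heading=129, 4 segment(s) drawn

Answer: 129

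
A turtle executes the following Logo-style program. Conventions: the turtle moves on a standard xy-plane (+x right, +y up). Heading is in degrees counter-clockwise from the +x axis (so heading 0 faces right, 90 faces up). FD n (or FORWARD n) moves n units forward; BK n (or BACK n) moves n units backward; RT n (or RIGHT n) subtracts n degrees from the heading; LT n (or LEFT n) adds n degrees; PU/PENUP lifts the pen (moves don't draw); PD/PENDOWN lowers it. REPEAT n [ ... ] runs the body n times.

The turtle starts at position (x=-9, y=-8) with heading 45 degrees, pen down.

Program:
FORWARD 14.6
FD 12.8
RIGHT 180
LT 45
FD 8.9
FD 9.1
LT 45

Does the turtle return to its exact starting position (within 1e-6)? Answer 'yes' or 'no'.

Answer: no

Derivation:
Executing turtle program step by step:
Start: pos=(-9,-8), heading=45, pen down
FD 14.6: (-9,-8) -> (1.324,2.324) [heading=45, draw]
FD 12.8: (1.324,2.324) -> (10.375,11.375) [heading=45, draw]
RT 180: heading 45 -> 225
LT 45: heading 225 -> 270
FD 8.9: (10.375,11.375) -> (10.375,2.475) [heading=270, draw]
FD 9.1: (10.375,2.475) -> (10.375,-6.625) [heading=270, draw]
LT 45: heading 270 -> 315
Final: pos=(10.375,-6.625), heading=315, 4 segment(s) drawn

Start position: (-9, -8)
Final position: (10.375, -6.625)
Distance = 19.423; >= 1e-6 -> NOT closed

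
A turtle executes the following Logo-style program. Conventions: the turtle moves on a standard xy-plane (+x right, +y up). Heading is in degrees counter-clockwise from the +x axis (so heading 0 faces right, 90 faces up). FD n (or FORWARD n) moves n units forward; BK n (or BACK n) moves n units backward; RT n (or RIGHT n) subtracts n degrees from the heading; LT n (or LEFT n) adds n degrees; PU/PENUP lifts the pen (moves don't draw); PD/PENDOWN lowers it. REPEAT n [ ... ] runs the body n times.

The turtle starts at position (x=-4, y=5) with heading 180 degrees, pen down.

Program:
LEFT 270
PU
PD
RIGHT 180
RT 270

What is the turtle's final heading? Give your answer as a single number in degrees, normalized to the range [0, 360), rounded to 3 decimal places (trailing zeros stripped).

Executing turtle program step by step:
Start: pos=(-4,5), heading=180, pen down
LT 270: heading 180 -> 90
PU: pen up
PD: pen down
RT 180: heading 90 -> 270
RT 270: heading 270 -> 0
Final: pos=(-4,5), heading=0, 0 segment(s) drawn

Answer: 0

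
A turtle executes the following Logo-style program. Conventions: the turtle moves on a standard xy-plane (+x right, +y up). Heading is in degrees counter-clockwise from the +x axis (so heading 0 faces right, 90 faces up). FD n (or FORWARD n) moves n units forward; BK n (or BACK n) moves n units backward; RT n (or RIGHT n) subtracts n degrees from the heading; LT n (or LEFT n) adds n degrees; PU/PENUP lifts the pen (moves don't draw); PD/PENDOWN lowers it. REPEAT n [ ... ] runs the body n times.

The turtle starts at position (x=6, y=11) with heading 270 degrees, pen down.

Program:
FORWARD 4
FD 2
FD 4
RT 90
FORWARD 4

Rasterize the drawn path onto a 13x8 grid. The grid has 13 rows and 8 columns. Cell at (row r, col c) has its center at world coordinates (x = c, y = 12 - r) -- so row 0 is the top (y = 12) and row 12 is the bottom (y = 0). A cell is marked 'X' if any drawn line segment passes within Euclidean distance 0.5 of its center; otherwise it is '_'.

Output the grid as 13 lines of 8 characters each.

Segment 0: (6,11) -> (6,7)
Segment 1: (6,7) -> (6,5)
Segment 2: (6,5) -> (6,1)
Segment 3: (6,1) -> (2,1)

Answer: ________
______X_
______X_
______X_
______X_
______X_
______X_
______X_
______X_
______X_
______X_
__XXXXX_
________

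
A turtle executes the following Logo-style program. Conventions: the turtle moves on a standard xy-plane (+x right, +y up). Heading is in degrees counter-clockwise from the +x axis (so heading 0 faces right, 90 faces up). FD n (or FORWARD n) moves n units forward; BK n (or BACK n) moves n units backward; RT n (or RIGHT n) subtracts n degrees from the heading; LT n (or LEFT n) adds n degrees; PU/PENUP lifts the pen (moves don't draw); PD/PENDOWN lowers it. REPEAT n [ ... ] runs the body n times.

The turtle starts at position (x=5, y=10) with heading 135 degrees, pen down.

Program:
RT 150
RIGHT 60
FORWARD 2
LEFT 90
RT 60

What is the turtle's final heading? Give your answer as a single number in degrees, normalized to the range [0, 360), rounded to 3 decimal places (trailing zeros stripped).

Executing turtle program step by step:
Start: pos=(5,10), heading=135, pen down
RT 150: heading 135 -> 345
RT 60: heading 345 -> 285
FD 2: (5,10) -> (5.518,8.068) [heading=285, draw]
LT 90: heading 285 -> 15
RT 60: heading 15 -> 315
Final: pos=(5.518,8.068), heading=315, 1 segment(s) drawn

Answer: 315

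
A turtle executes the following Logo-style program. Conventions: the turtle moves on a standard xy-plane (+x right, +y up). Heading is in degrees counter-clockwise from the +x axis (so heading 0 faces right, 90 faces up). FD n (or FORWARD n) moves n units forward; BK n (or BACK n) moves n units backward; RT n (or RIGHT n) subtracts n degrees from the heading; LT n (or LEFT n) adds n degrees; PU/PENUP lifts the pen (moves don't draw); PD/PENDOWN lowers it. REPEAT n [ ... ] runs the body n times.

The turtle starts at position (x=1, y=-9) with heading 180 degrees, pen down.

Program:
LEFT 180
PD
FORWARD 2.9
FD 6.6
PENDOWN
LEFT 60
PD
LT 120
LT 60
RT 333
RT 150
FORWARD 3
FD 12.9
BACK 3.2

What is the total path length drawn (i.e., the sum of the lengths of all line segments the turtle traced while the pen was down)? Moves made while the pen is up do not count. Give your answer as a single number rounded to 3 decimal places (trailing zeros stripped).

Answer: 28.6

Derivation:
Executing turtle program step by step:
Start: pos=(1,-9), heading=180, pen down
LT 180: heading 180 -> 0
PD: pen down
FD 2.9: (1,-9) -> (3.9,-9) [heading=0, draw]
FD 6.6: (3.9,-9) -> (10.5,-9) [heading=0, draw]
PD: pen down
LT 60: heading 0 -> 60
PD: pen down
LT 120: heading 60 -> 180
LT 60: heading 180 -> 240
RT 333: heading 240 -> 267
RT 150: heading 267 -> 117
FD 3: (10.5,-9) -> (9.138,-6.327) [heading=117, draw]
FD 12.9: (9.138,-6.327) -> (3.282,5.167) [heading=117, draw]
BK 3.2: (3.282,5.167) -> (4.734,2.316) [heading=117, draw]
Final: pos=(4.734,2.316), heading=117, 5 segment(s) drawn

Segment lengths:
  seg 1: (1,-9) -> (3.9,-9), length = 2.9
  seg 2: (3.9,-9) -> (10.5,-9), length = 6.6
  seg 3: (10.5,-9) -> (9.138,-6.327), length = 3
  seg 4: (9.138,-6.327) -> (3.282,5.167), length = 12.9
  seg 5: (3.282,5.167) -> (4.734,2.316), length = 3.2
Total = 28.6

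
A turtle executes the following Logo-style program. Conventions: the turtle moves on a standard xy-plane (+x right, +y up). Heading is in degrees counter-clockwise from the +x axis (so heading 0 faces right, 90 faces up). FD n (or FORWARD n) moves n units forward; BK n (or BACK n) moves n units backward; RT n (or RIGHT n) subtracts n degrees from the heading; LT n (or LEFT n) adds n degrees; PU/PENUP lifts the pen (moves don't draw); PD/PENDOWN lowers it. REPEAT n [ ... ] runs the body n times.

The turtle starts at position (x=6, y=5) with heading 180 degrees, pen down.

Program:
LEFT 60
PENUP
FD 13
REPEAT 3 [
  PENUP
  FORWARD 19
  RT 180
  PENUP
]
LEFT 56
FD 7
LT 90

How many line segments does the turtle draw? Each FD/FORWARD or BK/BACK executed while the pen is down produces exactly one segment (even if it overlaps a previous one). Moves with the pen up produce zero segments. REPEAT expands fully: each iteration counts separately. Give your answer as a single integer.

Executing turtle program step by step:
Start: pos=(6,5), heading=180, pen down
LT 60: heading 180 -> 240
PU: pen up
FD 13: (6,5) -> (-0.5,-6.258) [heading=240, move]
REPEAT 3 [
  -- iteration 1/3 --
  PU: pen up
  FD 19: (-0.5,-6.258) -> (-10,-22.713) [heading=240, move]
  RT 180: heading 240 -> 60
  PU: pen up
  -- iteration 2/3 --
  PU: pen up
  FD 19: (-10,-22.713) -> (-0.5,-6.258) [heading=60, move]
  RT 180: heading 60 -> 240
  PU: pen up
  -- iteration 3/3 --
  PU: pen up
  FD 19: (-0.5,-6.258) -> (-10,-22.713) [heading=240, move]
  RT 180: heading 240 -> 60
  PU: pen up
]
LT 56: heading 60 -> 116
FD 7: (-10,-22.713) -> (-13.069,-16.421) [heading=116, move]
LT 90: heading 116 -> 206
Final: pos=(-13.069,-16.421), heading=206, 0 segment(s) drawn
Segments drawn: 0

Answer: 0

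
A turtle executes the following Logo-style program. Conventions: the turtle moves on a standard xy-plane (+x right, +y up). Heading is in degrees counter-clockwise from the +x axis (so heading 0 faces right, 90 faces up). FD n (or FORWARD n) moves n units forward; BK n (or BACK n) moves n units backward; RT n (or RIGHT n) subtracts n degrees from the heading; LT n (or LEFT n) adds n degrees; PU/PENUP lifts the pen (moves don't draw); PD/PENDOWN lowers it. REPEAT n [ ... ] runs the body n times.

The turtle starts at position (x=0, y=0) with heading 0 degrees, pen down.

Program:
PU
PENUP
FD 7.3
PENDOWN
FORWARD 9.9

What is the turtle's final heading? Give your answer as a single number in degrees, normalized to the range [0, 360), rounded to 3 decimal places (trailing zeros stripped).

Answer: 0

Derivation:
Executing turtle program step by step:
Start: pos=(0,0), heading=0, pen down
PU: pen up
PU: pen up
FD 7.3: (0,0) -> (7.3,0) [heading=0, move]
PD: pen down
FD 9.9: (7.3,0) -> (17.2,0) [heading=0, draw]
Final: pos=(17.2,0), heading=0, 1 segment(s) drawn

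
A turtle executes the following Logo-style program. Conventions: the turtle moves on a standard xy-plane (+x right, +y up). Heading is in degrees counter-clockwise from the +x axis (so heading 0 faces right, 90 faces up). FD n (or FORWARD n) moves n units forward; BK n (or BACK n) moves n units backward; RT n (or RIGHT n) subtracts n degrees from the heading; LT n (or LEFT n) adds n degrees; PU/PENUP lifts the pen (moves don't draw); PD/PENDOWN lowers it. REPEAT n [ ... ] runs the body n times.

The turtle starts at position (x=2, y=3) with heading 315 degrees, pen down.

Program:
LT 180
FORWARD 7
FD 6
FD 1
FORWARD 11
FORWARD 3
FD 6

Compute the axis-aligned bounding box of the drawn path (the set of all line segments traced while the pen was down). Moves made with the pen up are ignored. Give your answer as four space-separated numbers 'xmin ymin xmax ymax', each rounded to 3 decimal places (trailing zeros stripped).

Answer: -22.042 3 2 27.042

Derivation:
Executing turtle program step by step:
Start: pos=(2,3), heading=315, pen down
LT 180: heading 315 -> 135
FD 7: (2,3) -> (-2.95,7.95) [heading=135, draw]
FD 6: (-2.95,7.95) -> (-7.192,12.192) [heading=135, draw]
FD 1: (-7.192,12.192) -> (-7.899,12.899) [heading=135, draw]
FD 11: (-7.899,12.899) -> (-15.678,20.678) [heading=135, draw]
FD 3: (-15.678,20.678) -> (-17.799,22.799) [heading=135, draw]
FD 6: (-17.799,22.799) -> (-22.042,27.042) [heading=135, draw]
Final: pos=(-22.042,27.042), heading=135, 6 segment(s) drawn

Segment endpoints: x in {-22.042, -17.799, -15.678, -7.899, -7.192, -2.95, 2}, y in {3, 7.95, 12.192, 12.899, 20.678, 22.799, 27.042}
xmin=-22.042, ymin=3, xmax=2, ymax=27.042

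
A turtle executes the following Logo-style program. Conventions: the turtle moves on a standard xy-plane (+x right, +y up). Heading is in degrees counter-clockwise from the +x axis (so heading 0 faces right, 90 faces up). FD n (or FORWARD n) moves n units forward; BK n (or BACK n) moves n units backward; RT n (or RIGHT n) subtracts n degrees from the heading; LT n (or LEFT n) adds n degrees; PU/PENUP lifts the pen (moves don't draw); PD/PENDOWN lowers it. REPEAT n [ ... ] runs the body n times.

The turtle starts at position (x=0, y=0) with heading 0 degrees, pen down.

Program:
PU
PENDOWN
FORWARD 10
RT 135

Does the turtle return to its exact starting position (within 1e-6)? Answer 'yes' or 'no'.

Executing turtle program step by step:
Start: pos=(0,0), heading=0, pen down
PU: pen up
PD: pen down
FD 10: (0,0) -> (10,0) [heading=0, draw]
RT 135: heading 0 -> 225
Final: pos=(10,0), heading=225, 1 segment(s) drawn

Start position: (0, 0)
Final position: (10, 0)
Distance = 10; >= 1e-6 -> NOT closed

Answer: no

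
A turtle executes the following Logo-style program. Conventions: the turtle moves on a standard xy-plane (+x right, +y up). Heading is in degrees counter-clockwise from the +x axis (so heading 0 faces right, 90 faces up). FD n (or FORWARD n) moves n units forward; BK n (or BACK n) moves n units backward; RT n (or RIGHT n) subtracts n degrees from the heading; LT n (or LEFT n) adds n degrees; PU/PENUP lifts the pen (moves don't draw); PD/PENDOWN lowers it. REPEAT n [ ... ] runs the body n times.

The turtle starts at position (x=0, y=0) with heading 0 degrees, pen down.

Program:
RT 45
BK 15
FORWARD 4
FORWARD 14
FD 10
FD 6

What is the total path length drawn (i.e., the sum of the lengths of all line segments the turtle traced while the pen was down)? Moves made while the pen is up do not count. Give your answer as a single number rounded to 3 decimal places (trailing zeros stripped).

Executing turtle program step by step:
Start: pos=(0,0), heading=0, pen down
RT 45: heading 0 -> 315
BK 15: (0,0) -> (-10.607,10.607) [heading=315, draw]
FD 4: (-10.607,10.607) -> (-7.778,7.778) [heading=315, draw]
FD 14: (-7.778,7.778) -> (2.121,-2.121) [heading=315, draw]
FD 10: (2.121,-2.121) -> (9.192,-9.192) [heading=315, draw]
FD 6: (9.192,-9.192) -> (13.435,-13.435) [heading=315, draw]
Final: pos=(13.435,-13.435), heading=315, 5 segment(s) drawn

Segment lengths:
  seg 1: (0,0) -> (-10.607,10.607), length = 15
  seg 2: (-10.607,10.607) -> (-7.778,7.778), length = 4
  seg 3: (-7.778,7.778) -> (2.121,-2.121), length = 14
  seg 4: (2.121,-2.121) -> (9.192,-9.192), length = 10
  seg 5: (9.192,-9.192) -> (13.435,-13.435), length = 6
Total = 49

Answer: 49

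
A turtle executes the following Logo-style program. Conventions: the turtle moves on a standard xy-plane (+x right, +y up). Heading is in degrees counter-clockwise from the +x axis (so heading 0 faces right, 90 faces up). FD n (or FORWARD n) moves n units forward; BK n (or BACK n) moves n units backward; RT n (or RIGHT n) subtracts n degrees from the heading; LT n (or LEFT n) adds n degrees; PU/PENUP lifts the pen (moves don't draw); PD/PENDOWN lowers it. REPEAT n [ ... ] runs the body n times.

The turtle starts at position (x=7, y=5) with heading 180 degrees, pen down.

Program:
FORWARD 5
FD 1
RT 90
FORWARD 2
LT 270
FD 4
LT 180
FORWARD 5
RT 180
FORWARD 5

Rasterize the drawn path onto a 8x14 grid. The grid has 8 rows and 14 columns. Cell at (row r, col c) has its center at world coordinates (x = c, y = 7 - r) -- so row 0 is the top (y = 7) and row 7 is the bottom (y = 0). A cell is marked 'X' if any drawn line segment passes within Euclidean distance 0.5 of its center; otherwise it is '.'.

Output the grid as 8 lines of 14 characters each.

Segment 0: (7,5) -> (2,5)
Segment 1: (2,5) -> (1,5)
Segment 2: (1,5) -> (1,7)
Segment 3: (1,7) -> (5,7)
Segment 4: (5,7) -> (0,7)
Segment 5: (0,7) -> (5,7)

Answer: XXXXXX........
.X............
.XXXXXXX......
..............
..............
..............
..............
..............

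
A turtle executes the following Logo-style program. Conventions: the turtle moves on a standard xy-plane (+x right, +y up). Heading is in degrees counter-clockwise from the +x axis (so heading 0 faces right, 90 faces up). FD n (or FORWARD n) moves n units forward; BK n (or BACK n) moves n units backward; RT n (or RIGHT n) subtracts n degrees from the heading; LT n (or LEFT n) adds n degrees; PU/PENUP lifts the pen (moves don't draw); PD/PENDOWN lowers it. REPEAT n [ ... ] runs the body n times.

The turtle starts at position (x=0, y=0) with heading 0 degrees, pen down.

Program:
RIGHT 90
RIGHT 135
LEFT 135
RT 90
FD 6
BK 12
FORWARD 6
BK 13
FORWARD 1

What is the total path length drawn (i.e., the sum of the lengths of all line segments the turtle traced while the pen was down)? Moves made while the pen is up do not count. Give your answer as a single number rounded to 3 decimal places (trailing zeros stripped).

Executing turtle program step by step:
Start: pos=(0,0), heading=0, pen down
RT 90: heading 0 -> 270
RT 135: heading 270 -> 135
LT 135: heading 135 -> 270
RT 90: heading 270 -> 180
FD 6: (0,0) -> (-6,0) [heading=180, draw]
BK 12: (-6,0) -> (6,0) [heading=180, draw]
FD 6: (6,0) -> (0,0) [heading=180, draw]
BK 13: (0,0) -> (13,0) [heading=180, draw]
FD 1: (13,0) -> (12,0) [heading=180, draw]
Final: pos=(12,0), heading=180, 5 segment(s) drawn

Segment lengths:
  seg 1: (0,0) -> (-6,0), length = 6
  seg 2: (-6,0) -> (6,0), length = 12
  seg 3: (6,0) -> (0,0), length = 6
  seg 4: (0,0) -> (13,0), length = 13
  seg 5: (13,0) -> (12,0), length = 1
Total = 38

Answer: 38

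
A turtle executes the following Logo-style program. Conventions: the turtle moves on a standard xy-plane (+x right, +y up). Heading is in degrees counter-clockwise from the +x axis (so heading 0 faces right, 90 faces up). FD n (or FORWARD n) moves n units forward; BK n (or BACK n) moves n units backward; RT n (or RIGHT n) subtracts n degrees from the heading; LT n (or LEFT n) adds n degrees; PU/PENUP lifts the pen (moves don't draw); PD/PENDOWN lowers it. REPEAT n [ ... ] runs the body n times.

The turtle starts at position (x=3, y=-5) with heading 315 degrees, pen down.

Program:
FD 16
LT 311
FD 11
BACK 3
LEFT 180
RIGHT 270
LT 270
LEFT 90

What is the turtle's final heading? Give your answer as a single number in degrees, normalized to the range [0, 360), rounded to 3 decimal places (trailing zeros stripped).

Answer: 176

Derivation:
Executing turtle program step by step:
Start: pos=(3,-5), heading=315, pen down
FD 16: (3,-5) -> (14.314,-16.314) [heading=315, draw]
LT 311: heading 315 -> 266
FD 11: (14.314,-16.314) -> (13.546,-27.287) [heading=266, draw]
BK 3: (13.546,-27.287) -> (13.756,-24.294) [heading=266, draw]
LT 180: heading 266 -> 86
RT 270: heading 86 -> 176
LT 270: heading 176 -> 86
LT 90: heading 86 -> 176
Final: pos=(13.756,-24.294), heading=176, 3 segment(s) drawn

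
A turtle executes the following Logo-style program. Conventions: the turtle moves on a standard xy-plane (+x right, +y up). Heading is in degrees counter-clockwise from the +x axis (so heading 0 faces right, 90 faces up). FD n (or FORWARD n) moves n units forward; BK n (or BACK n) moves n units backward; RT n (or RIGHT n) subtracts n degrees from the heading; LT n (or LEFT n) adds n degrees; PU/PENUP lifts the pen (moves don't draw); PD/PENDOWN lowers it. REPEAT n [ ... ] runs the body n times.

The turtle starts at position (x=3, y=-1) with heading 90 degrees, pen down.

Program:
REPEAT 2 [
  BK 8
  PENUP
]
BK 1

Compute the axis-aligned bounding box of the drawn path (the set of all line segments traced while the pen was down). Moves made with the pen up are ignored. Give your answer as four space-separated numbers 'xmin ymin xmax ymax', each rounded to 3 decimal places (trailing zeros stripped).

Answer: 3 -9 3 -1

Derivation:
Executing turtle program step by step:
Start: pos=(3,-1), heading=90, pen down
REPEAT 2 [
  -- iteration 1/2 --
  BK 8: (3,-1) -> (3,-9) [heading=90, draw]
  PU: pen up
  -- iteration 2/2 --
  BK 8: (3,-9) -> (3,-17) [heading=90, move]
  PU: pen up
]
BK 1: (3,-17) -> (3,-18) [heading=90, move]
Final: pos=(3,-18), heading=90, 1 segment(s) drawn

Segment endpoints: x in {3, 3}, y in {-9, -1}
xmin=3, ymin=-9, xmax=3, ymax=-1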